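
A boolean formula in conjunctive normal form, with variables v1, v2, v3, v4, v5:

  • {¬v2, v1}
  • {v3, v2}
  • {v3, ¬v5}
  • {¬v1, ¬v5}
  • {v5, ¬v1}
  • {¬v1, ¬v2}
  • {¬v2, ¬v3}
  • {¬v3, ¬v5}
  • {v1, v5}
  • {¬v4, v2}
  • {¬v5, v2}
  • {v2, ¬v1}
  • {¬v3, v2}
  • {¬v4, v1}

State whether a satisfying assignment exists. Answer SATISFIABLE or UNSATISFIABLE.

UNSATISFIABLE

v2 = True:
  propagation gives v1=True; an empty clause results — contradiction.
v2 = False:
  propagation gives v3=True; an empty clause results — contradiction.
Every branch closes, so no satisfying assignment exists.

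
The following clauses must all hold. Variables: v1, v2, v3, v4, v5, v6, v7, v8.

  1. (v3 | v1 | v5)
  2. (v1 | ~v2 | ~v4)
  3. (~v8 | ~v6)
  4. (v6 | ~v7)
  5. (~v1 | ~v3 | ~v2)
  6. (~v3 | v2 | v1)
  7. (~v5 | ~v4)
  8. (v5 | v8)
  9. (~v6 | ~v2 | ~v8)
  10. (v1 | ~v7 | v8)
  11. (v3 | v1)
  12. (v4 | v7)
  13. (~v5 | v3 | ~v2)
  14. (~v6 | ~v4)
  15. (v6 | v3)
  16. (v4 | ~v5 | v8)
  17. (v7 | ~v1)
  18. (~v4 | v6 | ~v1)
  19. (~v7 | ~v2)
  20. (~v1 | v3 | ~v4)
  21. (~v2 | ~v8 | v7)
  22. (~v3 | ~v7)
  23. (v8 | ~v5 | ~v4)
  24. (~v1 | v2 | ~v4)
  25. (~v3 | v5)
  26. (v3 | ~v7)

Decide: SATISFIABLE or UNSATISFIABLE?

UNSATISFIABLE

v1 = True:
  propagation gives v7=True, v6=True, v8=False, v5=True; an empty clause results — contradiction.
v1 = False:
  propagation gives v3=True, v2=True, v4=False, v7=True; an empty clause results — contradiction.
Every branch closes, so no satisfying assignment exists.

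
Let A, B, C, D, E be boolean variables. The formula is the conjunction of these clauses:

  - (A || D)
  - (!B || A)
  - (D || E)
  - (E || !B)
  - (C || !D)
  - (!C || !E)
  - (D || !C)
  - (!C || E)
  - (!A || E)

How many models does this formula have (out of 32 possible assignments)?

The models are:
  A=T B=F C=F D=F E=T
  A=T B=T C=F D=F E=T
That's 2 in total.

2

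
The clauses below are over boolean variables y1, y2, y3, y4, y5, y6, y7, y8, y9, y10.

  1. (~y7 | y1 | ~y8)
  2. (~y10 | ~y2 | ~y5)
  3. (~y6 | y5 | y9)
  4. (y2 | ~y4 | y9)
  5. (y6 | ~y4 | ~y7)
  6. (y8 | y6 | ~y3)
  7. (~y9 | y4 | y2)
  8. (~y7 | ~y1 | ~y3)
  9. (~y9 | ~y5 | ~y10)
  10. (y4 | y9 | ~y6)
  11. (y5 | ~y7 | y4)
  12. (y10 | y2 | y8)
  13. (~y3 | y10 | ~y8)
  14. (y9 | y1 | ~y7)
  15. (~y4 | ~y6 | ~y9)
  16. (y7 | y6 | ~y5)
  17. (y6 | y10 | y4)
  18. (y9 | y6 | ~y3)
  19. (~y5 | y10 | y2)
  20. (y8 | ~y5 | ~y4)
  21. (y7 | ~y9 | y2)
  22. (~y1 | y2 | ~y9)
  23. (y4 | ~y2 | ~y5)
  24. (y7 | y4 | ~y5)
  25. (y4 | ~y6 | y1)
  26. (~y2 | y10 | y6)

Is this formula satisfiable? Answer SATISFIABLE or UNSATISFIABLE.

SATISFIABLE

Pure literal: y3 appears only negated; assign y3 = False.
Branch on y1: take y1 = True.
Set y2 = False and propagate.
  then y9 is forced to False.
  then y4 is forced to False.
  then y6 is forced to False.
  then y10 is forced to True.
Try y5 = True.
  then y7 is forced to True.
y8 is now unconstrained; take y8 = True.
So y1=T  y2=F  y3=F  y4=F  y5=T  y6=F  y7=T  y8=T  y9=F  y10=T is a satisfying assignment.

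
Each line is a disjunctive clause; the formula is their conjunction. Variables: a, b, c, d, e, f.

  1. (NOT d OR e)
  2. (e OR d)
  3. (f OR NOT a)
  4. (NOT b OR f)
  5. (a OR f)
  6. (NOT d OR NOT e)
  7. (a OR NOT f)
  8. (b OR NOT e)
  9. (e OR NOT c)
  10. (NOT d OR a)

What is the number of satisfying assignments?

Satisfying assignments:
  a=1 b=1 c=0 d=0 e=1 f=1
  a=1 b=1 c=1 d=0 e=1 f=1
That's 2 in total.

2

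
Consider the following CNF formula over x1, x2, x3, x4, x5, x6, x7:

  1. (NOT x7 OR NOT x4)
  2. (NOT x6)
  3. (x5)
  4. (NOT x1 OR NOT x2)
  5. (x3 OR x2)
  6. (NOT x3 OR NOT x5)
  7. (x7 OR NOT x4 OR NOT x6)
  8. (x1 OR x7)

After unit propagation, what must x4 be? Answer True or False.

Unit clause (NOT x6) sets x6 = False.
(x5) is a unit clause: x5 = True.
From (NOT x5 OR NOT x3) and x5 = True: x3 = False.
In (x3 OR x2), x3 is now false; x2 must hold, so x2 = True.
In (NOT x1 OR NOT x2), NOT x2 is now false; NOT x1 must hold, so x1 = False.
In (x1 OR x7), x1 is now false; x7 must hold, so x7 = True.
From (NOT x7 OR NOT x4) and x7 = True: x4 = False.

False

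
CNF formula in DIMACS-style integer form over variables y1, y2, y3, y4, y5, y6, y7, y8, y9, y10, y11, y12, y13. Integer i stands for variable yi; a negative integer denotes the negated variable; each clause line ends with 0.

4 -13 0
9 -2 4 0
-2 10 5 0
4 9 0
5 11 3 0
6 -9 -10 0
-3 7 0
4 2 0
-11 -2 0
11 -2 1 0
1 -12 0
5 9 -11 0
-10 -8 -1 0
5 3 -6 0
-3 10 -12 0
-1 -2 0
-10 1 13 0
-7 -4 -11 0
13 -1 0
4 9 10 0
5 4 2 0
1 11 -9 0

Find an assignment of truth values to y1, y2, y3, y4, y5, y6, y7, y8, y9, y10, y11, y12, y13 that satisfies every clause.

Pure literal: y8 appears only negated; assign y8 = False.
Branch on y1: take y1 = True.
  then y2 is forced to False.
  then y4 is forced to True.
  then y13 is forced to True.
For the remaining variables, y3 = True, y5 = False, y6 = True, y7 = True, y9 = True, y10 = True, y11 = False, y12 = True works.
Every clause has at least one true literal under this assignment.

y1=T  y2=F  y3=T  y4=T  y5=F  y6=T  y7=T  y8=F  y9=T  y10=T  y11=F  y12=T  y13=T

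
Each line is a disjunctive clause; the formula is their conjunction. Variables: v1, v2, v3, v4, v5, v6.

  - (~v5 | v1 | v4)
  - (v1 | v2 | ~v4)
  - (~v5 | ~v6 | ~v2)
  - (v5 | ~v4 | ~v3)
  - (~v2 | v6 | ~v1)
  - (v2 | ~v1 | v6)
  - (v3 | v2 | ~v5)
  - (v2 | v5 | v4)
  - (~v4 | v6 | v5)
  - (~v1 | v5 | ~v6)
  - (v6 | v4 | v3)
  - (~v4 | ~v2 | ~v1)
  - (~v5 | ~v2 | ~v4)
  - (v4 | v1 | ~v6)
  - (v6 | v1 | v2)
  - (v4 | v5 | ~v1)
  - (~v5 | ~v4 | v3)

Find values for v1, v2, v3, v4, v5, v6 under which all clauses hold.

v1=F  v2=T  v3=F  v4=T  v5=F  v6=T

Check each clause:
  1. (v4 | v1 | ~v5) — ~v5 is true.
  2. (v1 | v2 | ~v4) — v2 is true.
  3. (~v2 | ~v6 | ~v5) — ~v5 is true.
  4. (~v4 | v5 | ~v3) — ~v3 is true.
  5. (~v2 | ~v1 | v6) — ~v1 is true.
  6. (v6 | ~v1 | v2) — v2 is true.
  7. (v3 | v2 | ~v5) — v2 is true.
  8. (v5 | v4 | v2) — v2 is true.
  9. (v5 | ~v4 | v6) — v6 is true.
  10. (v5 | ~v6 | ~v1) — ~v1 is true.
  11. (v3 | v4 | v6) — v4 is true.
  12. (~v2 | ~v1 | ~v4) — ~v1 is true.
  13. (~v2 | ~v4 | ~v5) — ~v5 is true.
  14. (v4 | ~v6 | v1) — v4 is true.
  15. (v2 | v1 | v6) — v2 is true.
  16. (v4 | ~v1 | v5) — v4 is true.
  17. (~v5 | ~v4 | v3) — ~v5 is true.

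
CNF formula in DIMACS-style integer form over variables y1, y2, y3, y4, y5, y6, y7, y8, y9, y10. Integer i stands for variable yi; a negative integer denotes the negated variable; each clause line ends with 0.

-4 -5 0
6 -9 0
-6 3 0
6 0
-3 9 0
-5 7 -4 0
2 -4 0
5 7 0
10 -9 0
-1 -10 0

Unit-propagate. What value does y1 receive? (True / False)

(y6) is a unit clause: y6 = True.
From (y3 || !y6) and y6 = True: y3 = True.
(!y3 || y9): since y3 = True, the clause reduces to (y9). y9 = True.
(!y9 || y10): since y9 = True, the clause reduces to (y10). y10 = True.
From (!y10 || !y1) and y10 = True: y1 = False.

False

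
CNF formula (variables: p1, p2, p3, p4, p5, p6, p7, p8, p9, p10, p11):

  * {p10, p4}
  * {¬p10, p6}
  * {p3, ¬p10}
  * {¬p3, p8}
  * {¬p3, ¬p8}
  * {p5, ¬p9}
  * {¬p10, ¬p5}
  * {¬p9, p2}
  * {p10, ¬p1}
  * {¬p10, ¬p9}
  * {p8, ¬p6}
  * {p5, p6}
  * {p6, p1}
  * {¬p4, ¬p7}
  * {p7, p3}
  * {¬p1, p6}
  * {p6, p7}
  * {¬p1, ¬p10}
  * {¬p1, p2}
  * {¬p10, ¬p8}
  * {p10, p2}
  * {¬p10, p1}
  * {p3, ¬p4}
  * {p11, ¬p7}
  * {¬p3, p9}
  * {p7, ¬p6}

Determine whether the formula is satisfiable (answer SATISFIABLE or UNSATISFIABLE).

UNSATISFIABLE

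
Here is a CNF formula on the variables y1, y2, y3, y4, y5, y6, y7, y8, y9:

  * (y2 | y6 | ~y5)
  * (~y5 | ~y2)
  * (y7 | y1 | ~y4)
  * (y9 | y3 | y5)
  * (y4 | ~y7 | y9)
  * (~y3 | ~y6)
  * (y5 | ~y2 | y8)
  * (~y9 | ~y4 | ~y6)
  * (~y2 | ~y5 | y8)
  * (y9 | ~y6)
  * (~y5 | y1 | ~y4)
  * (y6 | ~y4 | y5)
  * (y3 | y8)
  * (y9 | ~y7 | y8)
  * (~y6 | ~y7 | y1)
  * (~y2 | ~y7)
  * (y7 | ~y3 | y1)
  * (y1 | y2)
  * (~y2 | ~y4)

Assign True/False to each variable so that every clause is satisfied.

y1 occurs only positively in the remaining clauses — set y1 = True.
Pure literal: y8 appears only positively; assign y8 = True.
Set y2 = False and propagate.
Branch on y3: take y3 = False.
Try y4 = False.
For the remaining variables, y5 = False, y6 = True, y7 = False, y9 = True works.

y1 = True  y2 = False  y3 = False  y4 = False  y5 = False  y6 = True  y7 = False  y8 = True  y9 = True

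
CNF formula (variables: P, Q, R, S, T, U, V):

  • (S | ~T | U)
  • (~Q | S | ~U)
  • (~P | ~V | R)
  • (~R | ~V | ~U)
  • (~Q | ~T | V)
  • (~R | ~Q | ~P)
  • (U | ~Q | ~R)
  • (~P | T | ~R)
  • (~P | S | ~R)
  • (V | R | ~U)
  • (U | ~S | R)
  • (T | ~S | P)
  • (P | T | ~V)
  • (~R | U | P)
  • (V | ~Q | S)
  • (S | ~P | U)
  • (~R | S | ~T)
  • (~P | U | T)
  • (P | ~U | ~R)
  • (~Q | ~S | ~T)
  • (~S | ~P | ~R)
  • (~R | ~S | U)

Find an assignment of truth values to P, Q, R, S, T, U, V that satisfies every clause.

P=F, Q=F, R=F, S=T, T=T, U=T, V=T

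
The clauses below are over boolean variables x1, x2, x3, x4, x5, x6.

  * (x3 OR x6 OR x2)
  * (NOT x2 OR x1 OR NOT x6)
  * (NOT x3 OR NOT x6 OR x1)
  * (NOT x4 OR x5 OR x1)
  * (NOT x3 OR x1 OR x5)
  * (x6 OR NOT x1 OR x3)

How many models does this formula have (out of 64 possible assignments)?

34

Case analysis on x1 and x3:
  x1=T, x3=T: x2, x4, x5, x6 free → 2^4 = 16.
  x1=T, x3=F: forces x6=T; x2, x4, x5 free → 2^3 = 8.
  x1=F, x3=T: remaining (x2,x4,x5,x6) ∈ {(F,F,T,F); (F,T,T,F); (T,F,T,F); (T,T,T,F)} — 4.
  x1=F, x3=F: 6 of the 16 assignments to (x2,x4,x5,x6) work.
Total: 16 + 8 + 4 + 6 = 34.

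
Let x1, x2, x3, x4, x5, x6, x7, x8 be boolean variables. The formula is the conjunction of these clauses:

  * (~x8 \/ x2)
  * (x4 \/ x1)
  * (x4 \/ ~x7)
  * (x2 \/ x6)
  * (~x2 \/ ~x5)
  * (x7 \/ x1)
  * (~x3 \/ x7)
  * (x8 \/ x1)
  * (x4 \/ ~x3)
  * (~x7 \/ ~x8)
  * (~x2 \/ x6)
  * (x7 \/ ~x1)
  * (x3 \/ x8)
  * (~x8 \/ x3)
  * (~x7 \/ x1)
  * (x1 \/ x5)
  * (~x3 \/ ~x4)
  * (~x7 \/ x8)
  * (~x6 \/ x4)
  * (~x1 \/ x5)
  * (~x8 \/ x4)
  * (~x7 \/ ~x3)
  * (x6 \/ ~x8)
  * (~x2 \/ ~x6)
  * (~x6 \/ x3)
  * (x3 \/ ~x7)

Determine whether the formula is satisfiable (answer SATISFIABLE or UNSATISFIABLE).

x7 = True:
  propagation gives x4=True, x8=False; an empty clause results — contradiction.
x7 = False:
  propagation gives x1=True; an empty clause results — contradiction.
Every branch closes, so no satisfying assignment exists.

UNSATISFIABLE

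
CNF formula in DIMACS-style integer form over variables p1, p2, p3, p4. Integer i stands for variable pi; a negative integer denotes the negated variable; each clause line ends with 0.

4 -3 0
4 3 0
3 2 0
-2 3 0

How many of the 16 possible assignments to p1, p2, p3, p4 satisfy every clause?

4

The models are:
  p1=0 p2=0 p3=1 p4=1
  p1=0 p2=1 p3=1 p4=1
  p1=1 p2=0 p3=1 p4=1
  p1=1 p2=1 p3=1 p4=1
Count: 4.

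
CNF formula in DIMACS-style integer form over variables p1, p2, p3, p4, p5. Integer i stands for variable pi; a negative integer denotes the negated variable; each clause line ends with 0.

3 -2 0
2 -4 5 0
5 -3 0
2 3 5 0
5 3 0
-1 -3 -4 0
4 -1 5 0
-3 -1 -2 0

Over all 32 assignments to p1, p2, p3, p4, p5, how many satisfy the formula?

9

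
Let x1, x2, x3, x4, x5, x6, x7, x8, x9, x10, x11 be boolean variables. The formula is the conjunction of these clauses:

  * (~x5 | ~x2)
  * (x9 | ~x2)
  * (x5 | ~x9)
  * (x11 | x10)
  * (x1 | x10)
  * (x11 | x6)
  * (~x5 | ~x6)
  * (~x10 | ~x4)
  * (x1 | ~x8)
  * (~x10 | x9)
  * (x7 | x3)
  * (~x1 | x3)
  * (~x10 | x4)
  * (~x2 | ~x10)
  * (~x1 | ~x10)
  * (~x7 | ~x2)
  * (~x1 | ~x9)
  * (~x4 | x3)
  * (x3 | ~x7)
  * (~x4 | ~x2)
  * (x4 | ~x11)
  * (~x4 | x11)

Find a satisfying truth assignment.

x1=T, x2=F, x3=T, x4=T, x5=F, x6=T, x7=T, x8=F, x9=F, x10=F, x11=T

Pure literal: x2 appears only negated; assign x2 = False.
x3 occurs only positively in the remaining clauses — set x3 = True.
Try x1 = True.
  then x10 is forced to False.
  then x11 is forced to True.
  then x9 is forced to False.
  then x4 is forced to True.
For the remaining variables, x5 = False, x6 = True, x7 = True, x8 = False works.
Every clause has at least one true literal under this assignment.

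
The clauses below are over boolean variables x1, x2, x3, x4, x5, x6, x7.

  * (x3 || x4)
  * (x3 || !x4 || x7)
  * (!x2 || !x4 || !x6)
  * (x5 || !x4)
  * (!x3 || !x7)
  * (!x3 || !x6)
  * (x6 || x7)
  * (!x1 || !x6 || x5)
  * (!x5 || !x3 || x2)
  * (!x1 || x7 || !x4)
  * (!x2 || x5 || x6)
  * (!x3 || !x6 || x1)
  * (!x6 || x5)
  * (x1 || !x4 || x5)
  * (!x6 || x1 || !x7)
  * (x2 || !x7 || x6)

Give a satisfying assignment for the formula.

x1=True  x2=True  x3=False  x4=True  x5=True  x6=False  x7=True

Check each clause:
  1. (x3 || x4) — x4 is true.
  2. (x3 || x7 || !x4) — x7 is true.
  3. (!x2 || !x6 || !x4) — !x6 is true.
  4. (!x4 || x5) — x5 is true.
  5. (!x3 || !x7) — !x3 is true.
  6. (!x6 || !x3) — !x6 is true.
  7. (x7 || x6) — x7 is true.
  8. (x5 || !x1 || !x6) — !x6 is true.
  9. (!x5 || x2 || !x3) — x2 is true.
  10. (!x4 || !x1 || x7) — x7 is true.
  11. (x5 || !x2 || x6) — x5 is true.
  12. (!x3 || x1 || !x6) — x1 is true.
  13. (!x6 || x5) — !x6 is true.
  14. (x5 || x1 || !x4) — x1 is true.
  15. (!x6 || x1 || !x7) — x1 is true.
  16. (x2 || x6 || !x7) — x2 is true.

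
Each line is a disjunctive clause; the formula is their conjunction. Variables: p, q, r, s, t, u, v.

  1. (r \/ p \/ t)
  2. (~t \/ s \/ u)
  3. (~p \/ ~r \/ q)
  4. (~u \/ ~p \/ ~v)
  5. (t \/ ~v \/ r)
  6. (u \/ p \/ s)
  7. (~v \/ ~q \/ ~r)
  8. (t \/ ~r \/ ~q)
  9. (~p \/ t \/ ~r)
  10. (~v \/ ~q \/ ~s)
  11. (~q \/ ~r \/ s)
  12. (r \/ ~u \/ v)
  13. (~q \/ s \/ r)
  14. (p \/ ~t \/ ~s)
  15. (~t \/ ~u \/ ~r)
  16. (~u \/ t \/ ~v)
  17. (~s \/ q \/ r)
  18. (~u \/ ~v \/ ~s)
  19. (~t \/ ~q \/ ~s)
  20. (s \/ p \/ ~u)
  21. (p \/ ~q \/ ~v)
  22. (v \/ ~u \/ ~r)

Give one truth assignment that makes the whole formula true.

p=T, q=T, r=F, s=T, t=F, u=F, v=F

Check each clause:
  1. (p \/ r \/ t) — p is true.
  2. (~t \/ u \/ s) — ~t is true.
  3. (~r \/ q \/ ~p) — q is true.
  4. (~u \/ ~v \/ ~p) — ~v is true.
  5. (t \/ ~v \/ r) — ~v is true.
  6. (u \/ s \/ p) — p is true.
  7. (~v \/ ~r \/ ~q) — ~v is true.
  8. (~r \/ t \/ ~q) — ~r is true.
  9. (~r \/ ~p \/ t) — ~r is true.
  10. (~q \/ ~v \/ ~s) — ~v is true.
  11. (s \/ ~q \/ ~r) — s is true.
  12. (~u \/ v \/ r) — ~u is true.
  13. (~q \/ r \/ s) — s is true.
  14. (~t \/ p \/ ~s) — p is true.
  15. (~r \/ ~u \/ ~t) — ~u is true.
  16. (~u \/ ~v \/ t) — ~v is true.
  17. (q \/ ~s \/ r) — q is true.
  18. (~s \/ ~u \/ ~v) — ~v is true.
  19. (~s \/ ~q \/ ~t) — ~t is true.
  20. (s \/ p \/ ~u) — p is true.
  21. (p \/ ~v \/ ~q) — ~v is true.
  22. (~r \/ ~u \/ v) — ~u is true.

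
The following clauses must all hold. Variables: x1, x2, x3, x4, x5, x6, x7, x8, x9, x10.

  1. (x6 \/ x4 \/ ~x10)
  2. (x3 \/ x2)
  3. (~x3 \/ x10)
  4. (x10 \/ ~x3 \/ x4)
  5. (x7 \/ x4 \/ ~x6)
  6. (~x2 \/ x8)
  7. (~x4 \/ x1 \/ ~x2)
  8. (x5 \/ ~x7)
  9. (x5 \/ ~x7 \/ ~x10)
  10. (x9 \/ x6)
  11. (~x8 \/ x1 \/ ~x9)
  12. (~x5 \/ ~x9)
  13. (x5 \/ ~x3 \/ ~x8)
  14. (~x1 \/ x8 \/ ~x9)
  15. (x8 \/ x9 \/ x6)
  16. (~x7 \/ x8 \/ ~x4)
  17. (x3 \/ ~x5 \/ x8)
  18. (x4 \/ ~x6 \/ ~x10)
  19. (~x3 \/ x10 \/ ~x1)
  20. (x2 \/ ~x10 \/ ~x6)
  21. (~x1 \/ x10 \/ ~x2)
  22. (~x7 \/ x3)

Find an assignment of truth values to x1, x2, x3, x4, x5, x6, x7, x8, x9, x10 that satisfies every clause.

x1=True  x2=True  x3=False  x4=True  x5=False  x6=False  x7=False  x8=True  x9=True  x10=True

Check each clause:
  1. (x4 \/ ~x10 \/ x6) — x4 is true.
  2. (x2 \/ x3) — x2 is true.
  3. (x10 \/ ~x3) — x10 is true.
  4. (~x3 \/ x4 \/ x10) — x10 is true.
  5. (x4 \/ ~x6 \/ x7) — ~x6 is true.
  6. (~x2 \/ x8) — x8 is true.
  7. (x1 \/ ~x4 \/ ~x2) — x1 is true.
  8. (x5 \/ ~x7) — ~x7 is true.
  9. (~x10 \/ ~x7 \/ x5) — ~x7 is true.
  10. (x9 \/ x6) — x9 is true.
  11. (~x9 \/ x1 \/ ~x8) — x1 is true.
  12. (~x5 \/ ~x9) — ~x5 is true.
  13. (~x3 \/ ~x8 \/ x5) — ~x3 is true.
  14. (~x9 \/ x8 \/ ~x1) — x8 is true.
  15. (x6 \/ x9 \/ x8) — x8 is true.
  16. (x8 \/ ~x4 \/ ~x7) — x8 is true.
  17. (~x5 \/ x8 \/ x3) — x8 is true.
  18. (x4 \/ ~x6 \/ ~x10) — ~x6 is true.
  19. (~x3 \/ ~x1 \/ x10) — x10 is true.
  20. (x2 \/ ~x6 \/ ~x10) — ~x6 is true.
  21. (~x1 \/ x10 \/ ~x2) — x10 is true.
  22. (~x7 \/ x3) — ~x7 is true.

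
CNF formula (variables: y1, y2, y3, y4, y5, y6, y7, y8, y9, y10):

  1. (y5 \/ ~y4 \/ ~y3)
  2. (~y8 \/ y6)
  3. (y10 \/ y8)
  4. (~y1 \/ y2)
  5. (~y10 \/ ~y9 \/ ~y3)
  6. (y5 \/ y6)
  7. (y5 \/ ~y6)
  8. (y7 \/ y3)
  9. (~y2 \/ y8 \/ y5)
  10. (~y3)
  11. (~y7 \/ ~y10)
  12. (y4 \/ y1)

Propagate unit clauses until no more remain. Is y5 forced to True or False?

True

(~y3) is a unit clause: y3 = False.
In (y3 \/ y7), y3 is now false; y7 must hold, so y7 = True.
From (~y7 \/ ~y10) and y7 = True: y10 = False.
(y10 \/ y8): since y10 = False, the clause reduces to (y8). y8 = True.
(y6 \/ ~y8): since y8 = True, the clause reduces to (y6). y6 = True.
In (~y6 \/ y5), ~y6 is now false; y5 must hold, so y5 = True.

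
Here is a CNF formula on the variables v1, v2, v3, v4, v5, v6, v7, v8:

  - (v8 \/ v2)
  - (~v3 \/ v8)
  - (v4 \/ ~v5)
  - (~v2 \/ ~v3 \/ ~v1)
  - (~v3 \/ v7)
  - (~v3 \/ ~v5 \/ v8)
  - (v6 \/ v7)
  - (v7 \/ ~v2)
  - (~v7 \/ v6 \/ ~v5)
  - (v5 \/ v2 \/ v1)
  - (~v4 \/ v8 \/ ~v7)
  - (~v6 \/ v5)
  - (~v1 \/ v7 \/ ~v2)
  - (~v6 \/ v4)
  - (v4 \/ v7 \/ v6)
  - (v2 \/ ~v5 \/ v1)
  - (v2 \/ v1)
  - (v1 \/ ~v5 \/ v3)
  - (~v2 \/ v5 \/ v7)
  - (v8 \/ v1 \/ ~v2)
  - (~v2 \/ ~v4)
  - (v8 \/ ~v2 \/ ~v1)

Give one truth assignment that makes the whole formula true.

v8 occurs only positively in the remaining clauses — set v8 = True.
Set v1 = True and propagate.
For the remaining variables, v2 = False, v3 = False, v4 = True, v5 = False, v6 = False, v7 = True works.

v1=T, v2=F, v3=F, v4=T, v5=F, v6=F, v7=T, v8=T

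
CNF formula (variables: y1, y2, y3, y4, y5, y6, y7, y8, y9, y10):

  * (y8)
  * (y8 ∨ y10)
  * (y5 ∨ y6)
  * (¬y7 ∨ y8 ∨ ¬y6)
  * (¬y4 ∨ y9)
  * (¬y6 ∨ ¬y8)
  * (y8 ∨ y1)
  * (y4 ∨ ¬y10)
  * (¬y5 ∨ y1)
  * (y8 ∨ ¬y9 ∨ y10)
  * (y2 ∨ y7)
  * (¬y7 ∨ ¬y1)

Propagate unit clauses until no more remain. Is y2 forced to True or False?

True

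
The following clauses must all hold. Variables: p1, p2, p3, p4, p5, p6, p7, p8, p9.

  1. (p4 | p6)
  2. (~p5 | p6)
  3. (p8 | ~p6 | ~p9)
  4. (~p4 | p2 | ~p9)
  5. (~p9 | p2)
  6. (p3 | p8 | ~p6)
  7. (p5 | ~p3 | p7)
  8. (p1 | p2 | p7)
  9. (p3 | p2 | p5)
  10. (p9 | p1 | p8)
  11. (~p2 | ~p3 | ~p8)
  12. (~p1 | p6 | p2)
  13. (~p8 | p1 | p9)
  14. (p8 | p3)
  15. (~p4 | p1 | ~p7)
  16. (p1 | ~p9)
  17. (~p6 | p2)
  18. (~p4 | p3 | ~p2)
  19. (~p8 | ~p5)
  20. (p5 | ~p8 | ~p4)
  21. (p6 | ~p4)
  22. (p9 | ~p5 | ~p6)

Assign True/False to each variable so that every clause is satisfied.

p1=T, p2=T, p3=F, p4=F, p5=F, p6=T, p7=F, p8=T, p9=F

Set p1 = True and propagate.
Try p2 = True.
Branch on p3: take p3 = False.
  then p8 is forced to True.
  then p4 is forced to False.
  then p6 is forced to True.
  then p5 is forced to False.
p7, p9 are now unconstrained; take p7 = False, p9 = False.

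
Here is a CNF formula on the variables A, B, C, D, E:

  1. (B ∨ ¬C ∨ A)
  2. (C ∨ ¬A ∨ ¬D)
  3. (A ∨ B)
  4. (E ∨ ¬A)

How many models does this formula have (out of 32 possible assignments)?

14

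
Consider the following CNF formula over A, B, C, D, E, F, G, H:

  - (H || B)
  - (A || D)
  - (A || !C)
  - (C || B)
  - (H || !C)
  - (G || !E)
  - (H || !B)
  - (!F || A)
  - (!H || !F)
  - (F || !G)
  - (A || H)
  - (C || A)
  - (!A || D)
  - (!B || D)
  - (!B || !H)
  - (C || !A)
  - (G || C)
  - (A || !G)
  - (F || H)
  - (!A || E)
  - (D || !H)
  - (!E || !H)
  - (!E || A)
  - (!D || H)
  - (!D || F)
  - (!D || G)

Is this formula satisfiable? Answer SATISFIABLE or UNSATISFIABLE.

UNSATISFIABLE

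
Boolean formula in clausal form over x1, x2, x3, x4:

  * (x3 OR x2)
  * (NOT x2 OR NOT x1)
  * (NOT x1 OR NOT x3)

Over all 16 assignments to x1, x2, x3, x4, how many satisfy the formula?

The models are:
  x1=0 x2=0 x3=1 x4=0
  x1=0 x2=0 x3=1 x4=1
  x1=0 x2=1 x3=0 x4=0
  x1=0 x2=1 x3=0 x4=1
  x1=0 x2=1 x3=1 x4=0
  x1=0 x2=1 x3=1 x4=1
That's 6 in total.

6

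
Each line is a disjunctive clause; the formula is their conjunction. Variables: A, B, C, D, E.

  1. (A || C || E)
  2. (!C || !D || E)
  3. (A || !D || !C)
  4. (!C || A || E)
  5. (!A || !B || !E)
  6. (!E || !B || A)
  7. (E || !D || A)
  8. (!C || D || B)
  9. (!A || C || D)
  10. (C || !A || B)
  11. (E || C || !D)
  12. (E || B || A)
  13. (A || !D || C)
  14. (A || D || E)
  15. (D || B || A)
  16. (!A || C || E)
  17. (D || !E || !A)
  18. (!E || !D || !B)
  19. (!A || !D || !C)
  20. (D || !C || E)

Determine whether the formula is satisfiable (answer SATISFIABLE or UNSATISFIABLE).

A = True:
  C = True:
    propagation gives D=False, B=True, E=False; an empty clause results — contradiction.
  C = False:
    propagation gives D=True, B=True, E=False; an empty clause results — contradiction.
A = False:
  D = True:
    propagation gives C=False; an empty clause results — contradiction.
  D = False:
    propagation gives E=True, B=False; an empty clause results — contradiction.
Every branch closes, so no satisfying assignment exists.

UNSATISFIABLE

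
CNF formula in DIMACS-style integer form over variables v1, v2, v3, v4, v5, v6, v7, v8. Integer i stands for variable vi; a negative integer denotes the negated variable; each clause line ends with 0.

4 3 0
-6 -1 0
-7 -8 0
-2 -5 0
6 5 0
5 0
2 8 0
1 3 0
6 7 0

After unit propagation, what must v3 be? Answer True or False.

True

(v5) stands alone — v5 = True.
In (NOT v2 OR NOT v5), NOT v5 is now false; NOT v2 must hold, so v2 = False.
From (v2 OR v8) and v2 = False: v8 = True.
From (NOT v8 OR NOT v7) and v8 = True: v7 = False.
(v6 OR v7): since v7 = False, the clause reduces to (v6). v6 = True.
From (NOT v6 OR NOT v1) and v6 = True: v1 = False.
(v1 OR v3) with v1 = False leaves only v3, so v3 = True.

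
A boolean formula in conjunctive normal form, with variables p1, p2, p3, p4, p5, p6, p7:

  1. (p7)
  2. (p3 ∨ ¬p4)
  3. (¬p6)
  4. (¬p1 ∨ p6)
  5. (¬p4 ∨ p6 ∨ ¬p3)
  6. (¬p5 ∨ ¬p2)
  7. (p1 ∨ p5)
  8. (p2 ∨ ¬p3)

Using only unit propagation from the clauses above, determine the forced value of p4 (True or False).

Unit clause (p7) sets p7 = True.
Unit clause (¬p6) sets p6 = False.
(p6 ∨ ¬p1): since p6 = False, the clause reduces to (¬p1). p1 = False.
(p5 ∨ p1): since p1 = False, the clause reduces to (p5). p5 = True.
(¬p2 ∨ ¬p5): since p5 = True, the clause reduces to (¬p2). p2 = False.
In (p2 ∨ ¬p3), p2 is now false; ¬p3 must hold, so p3 = False.
(p3 ∨ ¬p4): since p3 = False, the clause reduces to (¬p4). p4 = False.

False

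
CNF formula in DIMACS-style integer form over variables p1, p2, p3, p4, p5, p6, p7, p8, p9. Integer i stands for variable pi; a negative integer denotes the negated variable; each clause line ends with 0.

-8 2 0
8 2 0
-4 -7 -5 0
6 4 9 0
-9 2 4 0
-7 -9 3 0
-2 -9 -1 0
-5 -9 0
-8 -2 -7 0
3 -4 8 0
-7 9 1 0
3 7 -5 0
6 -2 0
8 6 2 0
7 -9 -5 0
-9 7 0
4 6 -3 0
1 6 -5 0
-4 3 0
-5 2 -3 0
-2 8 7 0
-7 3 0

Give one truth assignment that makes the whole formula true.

p1=True  p2=True  p3=True  p4=True  p5=False  p6=True  p7=False  p8=True  p9=False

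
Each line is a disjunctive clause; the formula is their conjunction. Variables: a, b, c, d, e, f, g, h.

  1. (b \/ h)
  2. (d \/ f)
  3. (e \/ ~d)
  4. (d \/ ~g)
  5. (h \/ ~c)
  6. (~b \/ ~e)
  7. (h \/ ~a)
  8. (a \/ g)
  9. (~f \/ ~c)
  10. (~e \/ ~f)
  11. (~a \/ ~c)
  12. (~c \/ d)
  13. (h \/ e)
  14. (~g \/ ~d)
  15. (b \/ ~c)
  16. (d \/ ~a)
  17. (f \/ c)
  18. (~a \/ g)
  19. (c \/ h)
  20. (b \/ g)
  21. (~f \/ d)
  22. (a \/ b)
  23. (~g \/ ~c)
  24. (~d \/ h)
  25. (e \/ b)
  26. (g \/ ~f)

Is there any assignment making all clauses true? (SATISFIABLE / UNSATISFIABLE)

UNSATISFIABLE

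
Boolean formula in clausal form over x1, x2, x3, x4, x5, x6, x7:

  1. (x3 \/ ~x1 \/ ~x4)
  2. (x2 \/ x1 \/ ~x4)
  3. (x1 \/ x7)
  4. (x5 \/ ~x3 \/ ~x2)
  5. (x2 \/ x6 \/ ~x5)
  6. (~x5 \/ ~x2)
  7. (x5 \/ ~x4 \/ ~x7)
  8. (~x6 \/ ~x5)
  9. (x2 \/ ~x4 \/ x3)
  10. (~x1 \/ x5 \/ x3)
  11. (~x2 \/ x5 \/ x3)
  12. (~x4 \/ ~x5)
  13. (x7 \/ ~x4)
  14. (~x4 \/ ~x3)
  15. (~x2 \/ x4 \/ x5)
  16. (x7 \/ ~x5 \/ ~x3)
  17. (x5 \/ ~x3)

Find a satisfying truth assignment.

x1=F  x2=F  x3=F  x4=F  x5=F  x6=T  x7=T

Try x1 = False.
  then x7 is forced to True.
For the remaining variables, x2 = False, x3 = False, x4 = False, x5 = False, x6 = True works.
Check each clause:
  1. (~x4 \/ x3 \/ ~x1) — ~x4 is true.
  2. (x2 \/ x1 \/ ~x4) — ~x4 is true.
  3. (x7 \/ x1) — x7 is true.
  4. (x5 \/ ~x3 \/ ~x2) — ~x3 is true.
  5. (x6 \/ x2 \/ ~x5) — ~x5 is true.
  6. (~x2 \/ ~x5) — ~x5 is true.
  7. (x5 \/ ~x7 \/ ~x4) — ~x4 is true.
  8. (~x5 \/ ~x6) — ~x5 is true.
  9. (x2 \/ ~x4 \/ x3) — ~x4 is true.
  10. (x5 \/ ~x1 \/ x3) — ~x1 is true.
  11. (x3 \/ ~x2 \/ x5) — ~x2 is true.
  12. (~x4 \/ ~x5) — ~x5 is true.
  13. (~x4 \/ x7) — ~x4 is true.
  14. (~x3 \/ ~x4) — ~x4 is true.
  15. (~x2 \/ x5 \/ x4) — ~x2 is true.
  16. (x7 \/ ~x3 \/ ~x5) — ~x5 is true.
  17. (~x3 \/ x5) — ~x3 is true.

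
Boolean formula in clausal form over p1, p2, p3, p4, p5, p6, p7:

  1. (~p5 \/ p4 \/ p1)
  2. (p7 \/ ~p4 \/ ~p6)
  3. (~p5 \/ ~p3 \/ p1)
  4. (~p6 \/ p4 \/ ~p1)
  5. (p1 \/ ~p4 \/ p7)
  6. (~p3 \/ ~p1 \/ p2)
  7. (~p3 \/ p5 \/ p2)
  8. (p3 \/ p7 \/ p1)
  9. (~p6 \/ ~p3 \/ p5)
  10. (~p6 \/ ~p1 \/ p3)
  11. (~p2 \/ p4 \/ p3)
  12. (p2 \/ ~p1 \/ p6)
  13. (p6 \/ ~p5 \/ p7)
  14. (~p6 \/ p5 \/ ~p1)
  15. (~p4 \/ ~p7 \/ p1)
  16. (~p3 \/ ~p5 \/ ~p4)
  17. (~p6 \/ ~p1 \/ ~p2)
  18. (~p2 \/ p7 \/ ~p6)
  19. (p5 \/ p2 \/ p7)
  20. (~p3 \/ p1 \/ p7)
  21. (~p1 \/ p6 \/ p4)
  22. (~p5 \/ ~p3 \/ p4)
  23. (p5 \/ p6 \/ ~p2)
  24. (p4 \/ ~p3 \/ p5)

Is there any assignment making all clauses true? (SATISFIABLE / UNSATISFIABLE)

Try p1 = False.
Try p2 = False.
Branch on p3: take p3 = False.
  then p7 is forced to True.
  then p4 is forced to False.
  then p5 is forced to False.
p6 is now unconstrained; take p6 = False.
So p1=0  p2=0  p3=0  p4=0  p5=0  p6=0  p7=1 is a satisfying assignment.

SATISFIABLE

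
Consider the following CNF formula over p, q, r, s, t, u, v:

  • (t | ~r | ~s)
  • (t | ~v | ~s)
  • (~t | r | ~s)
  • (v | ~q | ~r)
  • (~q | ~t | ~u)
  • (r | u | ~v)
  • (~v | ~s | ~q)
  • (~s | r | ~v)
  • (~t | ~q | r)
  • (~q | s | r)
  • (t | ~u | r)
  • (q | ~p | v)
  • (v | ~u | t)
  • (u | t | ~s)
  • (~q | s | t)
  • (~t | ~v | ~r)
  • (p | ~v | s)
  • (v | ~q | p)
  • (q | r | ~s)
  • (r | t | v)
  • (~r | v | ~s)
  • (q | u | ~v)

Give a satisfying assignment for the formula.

p=F  q=F  r=F  s=F  t=T  u=F  v=F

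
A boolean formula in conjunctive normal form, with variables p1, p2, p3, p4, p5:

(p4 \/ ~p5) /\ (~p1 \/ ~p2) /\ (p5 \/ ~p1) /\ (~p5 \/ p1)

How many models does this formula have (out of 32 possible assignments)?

10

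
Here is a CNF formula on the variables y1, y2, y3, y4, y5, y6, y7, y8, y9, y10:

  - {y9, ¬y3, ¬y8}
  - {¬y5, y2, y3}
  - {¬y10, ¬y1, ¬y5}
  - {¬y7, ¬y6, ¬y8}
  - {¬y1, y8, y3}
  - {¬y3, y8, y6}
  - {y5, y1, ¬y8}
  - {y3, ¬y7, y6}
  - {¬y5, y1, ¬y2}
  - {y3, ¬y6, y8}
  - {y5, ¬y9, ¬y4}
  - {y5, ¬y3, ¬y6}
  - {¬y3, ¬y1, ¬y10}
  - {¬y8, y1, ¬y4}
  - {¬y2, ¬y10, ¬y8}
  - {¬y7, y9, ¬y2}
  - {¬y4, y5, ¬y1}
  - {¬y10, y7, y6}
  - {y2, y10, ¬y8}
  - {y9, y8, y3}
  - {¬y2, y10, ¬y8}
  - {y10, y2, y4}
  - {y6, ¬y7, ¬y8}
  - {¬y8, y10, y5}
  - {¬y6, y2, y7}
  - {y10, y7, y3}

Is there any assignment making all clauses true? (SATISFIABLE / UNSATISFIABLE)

Try y1 = False.
Try y2 = False.
For the remaining variables, y3 = True, y4 = True, y5 = True, y6 = True, y7 = True, y8 = False, y9 = False, y10 = True works.
Every clause has at least one true literal under this assignment.
So y1=False, y2=False, y3=True, y4=True, y5=True, y6=True, y7=True, y8=False, y9=False, y10=True is a satisfying assignment.

SATISFIABLE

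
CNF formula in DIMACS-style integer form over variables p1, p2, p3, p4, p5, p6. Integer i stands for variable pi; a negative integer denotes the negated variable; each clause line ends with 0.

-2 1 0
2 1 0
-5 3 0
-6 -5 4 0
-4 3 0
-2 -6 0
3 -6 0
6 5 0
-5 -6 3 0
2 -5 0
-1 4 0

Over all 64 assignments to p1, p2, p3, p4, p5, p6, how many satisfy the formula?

Satisfying assignments:
  p1=T p2=F p3=T p4=T p5=F p6=T
  p1=T p2=T p3=T p4=T p5=T p6=F
Count: 2.

2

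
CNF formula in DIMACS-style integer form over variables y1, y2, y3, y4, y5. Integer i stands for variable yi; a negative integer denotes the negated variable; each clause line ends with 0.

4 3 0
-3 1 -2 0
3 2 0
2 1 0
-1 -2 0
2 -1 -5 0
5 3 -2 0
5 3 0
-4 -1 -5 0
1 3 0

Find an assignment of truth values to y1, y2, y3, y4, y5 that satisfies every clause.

y1=T, y2=F, y3=T, y4=F, y5=F

Check each clause:
  1. (y3 \/ y4) — y3 is true.
  2. (~y3 \/ ~y2 \/ y1) — y1 is true.
  3. (y2 \/ y3) — y3 is true.
  4. (y1 \/ y2) — y1 is true.
  5. (~y1 \/ ~y2) — ~y2 is true.
  6. (~y1 \/ ~y5 \/ y2) — ~y5 is true.
  7. (y3 \/ ~y2 \/ y5) — y3 is true.
  8. (y3 \/ y5) — y3 is true.
  9. (~y1 \/ ~y4 \/ ~y5) — ~y5 is true.
  10. (y1 \/ y3) — y1 is true.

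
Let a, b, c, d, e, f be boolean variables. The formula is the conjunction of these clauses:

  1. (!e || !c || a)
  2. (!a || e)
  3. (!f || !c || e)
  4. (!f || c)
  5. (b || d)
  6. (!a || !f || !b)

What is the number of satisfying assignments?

Split on a, then c.
  a=T, c=T: remaining (b,d,e,f) ∈ {(F,T,T,F); (F,T,T,T); (T,F,T,F); (T,T,T,F)} — 4.
  a=T, c=F: remaining (b,d,e,f) ∈ {(F,T,T,F); (T,F,T,F); (T,T,T,F)} — 3.
  a=F, c=T: remaining (b,d,e,f) ∈ {(F,T,F,F); (T,F,F,F); (T,T,F,F)} — 3.
  a=F, c=F: e free; 3 ways for (b,d,f) × 2^1 = 6.
Total: 4 + 3 + 3 + 6 = 16.

16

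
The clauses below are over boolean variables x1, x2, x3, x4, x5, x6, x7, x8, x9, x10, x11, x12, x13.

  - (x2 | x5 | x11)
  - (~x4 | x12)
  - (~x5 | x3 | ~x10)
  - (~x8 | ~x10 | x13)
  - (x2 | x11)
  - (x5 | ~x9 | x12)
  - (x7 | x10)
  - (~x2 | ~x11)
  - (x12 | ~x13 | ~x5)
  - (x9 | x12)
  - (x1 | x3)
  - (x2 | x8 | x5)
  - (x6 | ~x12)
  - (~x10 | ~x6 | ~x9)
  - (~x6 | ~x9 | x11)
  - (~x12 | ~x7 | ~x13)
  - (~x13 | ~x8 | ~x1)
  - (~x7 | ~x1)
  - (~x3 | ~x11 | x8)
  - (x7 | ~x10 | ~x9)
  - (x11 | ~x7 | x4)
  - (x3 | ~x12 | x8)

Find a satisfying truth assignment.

x1 = False, x2 = False, x3 = True, x4 = True, x5 = True, x6 = True, x7 = True, x8 = True, x9 = False, x10 = False, x11 = True, x12 = True, x13 = False

Try x1 = False.
  then x3 is forced to True.
Branch on x2: take x2 = False.
  then x11 is forced to True.
  then x8 is forced to True.
The remaining clauses are satisfied by x4 = True, x5 = True, x6 = True, x7 = True, x9 = False, x10 = False, x12 = True, x13 = False.
Every clause has at least one true literal under this assignment.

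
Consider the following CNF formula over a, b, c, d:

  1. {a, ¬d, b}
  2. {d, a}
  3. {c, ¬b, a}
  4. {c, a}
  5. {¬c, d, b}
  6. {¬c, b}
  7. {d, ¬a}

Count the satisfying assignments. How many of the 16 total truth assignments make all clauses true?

The models are:
  a=0 b=1 c=1 d=1
  a=1 b=0 c=0 d=1
  a=1 b=1 c=0 d=1
  a=1 b=1 c=1 d=1
That's 4 in total.

4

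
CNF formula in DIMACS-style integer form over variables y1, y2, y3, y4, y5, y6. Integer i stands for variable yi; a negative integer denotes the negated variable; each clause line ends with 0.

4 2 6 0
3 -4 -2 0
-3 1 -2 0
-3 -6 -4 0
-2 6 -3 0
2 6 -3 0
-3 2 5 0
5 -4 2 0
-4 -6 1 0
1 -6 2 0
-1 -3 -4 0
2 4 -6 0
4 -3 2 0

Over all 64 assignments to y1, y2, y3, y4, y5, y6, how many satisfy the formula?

Case analysis on y2 and y3:
  y2=T, y3=T: remaining (y1,y4,y5,y6) ∈ {(T,F,F,T); (T,F,T,T)} — 2.
  y2=T, y3=F: forces y4=F; y1, y5, y6 free → 2^3 = 8.
  y2=F, y3=T: a clause becomes empty — 0.
  y2=F, y3=F: remaining (y1,y4,y5,y6) ∈ {(F,T,T,F); (T,T,T,F); (T,T,T,T)} — 3.
Total: 2 + 8 + 0 + 3 = 13.

13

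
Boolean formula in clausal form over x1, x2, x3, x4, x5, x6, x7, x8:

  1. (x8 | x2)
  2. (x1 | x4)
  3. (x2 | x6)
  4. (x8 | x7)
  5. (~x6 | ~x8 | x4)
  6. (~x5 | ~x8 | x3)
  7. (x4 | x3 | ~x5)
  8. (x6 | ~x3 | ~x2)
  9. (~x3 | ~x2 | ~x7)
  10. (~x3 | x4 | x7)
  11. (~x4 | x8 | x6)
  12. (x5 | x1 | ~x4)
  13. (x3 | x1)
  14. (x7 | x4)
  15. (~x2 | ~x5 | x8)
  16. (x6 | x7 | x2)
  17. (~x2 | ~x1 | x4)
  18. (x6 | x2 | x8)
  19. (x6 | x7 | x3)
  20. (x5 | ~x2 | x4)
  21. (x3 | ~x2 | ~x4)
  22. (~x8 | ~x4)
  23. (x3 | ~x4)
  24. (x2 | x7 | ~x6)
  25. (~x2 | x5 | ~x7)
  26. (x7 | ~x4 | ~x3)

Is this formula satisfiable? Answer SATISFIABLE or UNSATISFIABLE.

x4 = True:
  propagation gives x8=False, x2=True, x7=True, x3=False; an empty clause results — contradiction.
x4 = False:
  propagation gives x1=True, x7=True, x2=False, x8=True; an empty clause results — contradiction.
Every branch closes, so no satisfying assignment exists.

UNSATISFIABLE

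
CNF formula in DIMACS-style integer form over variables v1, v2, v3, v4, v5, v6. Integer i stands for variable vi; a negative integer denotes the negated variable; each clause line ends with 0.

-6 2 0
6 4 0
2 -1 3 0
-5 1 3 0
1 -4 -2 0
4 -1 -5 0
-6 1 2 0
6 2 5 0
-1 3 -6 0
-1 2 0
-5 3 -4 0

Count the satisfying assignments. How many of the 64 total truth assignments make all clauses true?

Case analysis on v1 and v2:
  v1=T, v2=T: 6 of the 16 assignments to (v3,v4,v5,v6) work.
  v1=T, v2=F: a clause becomes empty — 0.
  v1=F, v2=T: remaining (v3,v4,v5,v6) ∈ {(F,F,F,T); (T,F,F,T); (T,F,T,T)} — 3.
  v1=F, v2=F: remaining (v3,v4,v5,v6) ∈ {(T,T,T,F)} — 1.
Total: 6 + 0 + 3 + 1 = 10.

10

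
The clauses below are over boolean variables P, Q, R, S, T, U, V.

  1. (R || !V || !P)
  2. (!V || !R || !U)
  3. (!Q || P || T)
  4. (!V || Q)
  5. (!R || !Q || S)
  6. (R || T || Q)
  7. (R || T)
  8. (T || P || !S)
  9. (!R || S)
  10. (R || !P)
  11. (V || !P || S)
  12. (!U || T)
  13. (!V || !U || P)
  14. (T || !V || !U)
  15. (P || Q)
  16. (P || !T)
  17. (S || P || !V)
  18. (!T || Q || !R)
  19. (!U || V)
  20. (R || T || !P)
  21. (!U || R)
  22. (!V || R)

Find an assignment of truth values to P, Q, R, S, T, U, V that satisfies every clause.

P=True  Q=True  R=True  S=True  T=False  U=False  V=False

U occurs only negated in the remaining clauses — set U = False.
Set P = True and propagate.
  then R is forced to True.
  then S is forced to True.
Set Q = True and propagate.
T, V are now unconstrained; take T = False, V = False.
Every clause has at least one true literal under this assignment.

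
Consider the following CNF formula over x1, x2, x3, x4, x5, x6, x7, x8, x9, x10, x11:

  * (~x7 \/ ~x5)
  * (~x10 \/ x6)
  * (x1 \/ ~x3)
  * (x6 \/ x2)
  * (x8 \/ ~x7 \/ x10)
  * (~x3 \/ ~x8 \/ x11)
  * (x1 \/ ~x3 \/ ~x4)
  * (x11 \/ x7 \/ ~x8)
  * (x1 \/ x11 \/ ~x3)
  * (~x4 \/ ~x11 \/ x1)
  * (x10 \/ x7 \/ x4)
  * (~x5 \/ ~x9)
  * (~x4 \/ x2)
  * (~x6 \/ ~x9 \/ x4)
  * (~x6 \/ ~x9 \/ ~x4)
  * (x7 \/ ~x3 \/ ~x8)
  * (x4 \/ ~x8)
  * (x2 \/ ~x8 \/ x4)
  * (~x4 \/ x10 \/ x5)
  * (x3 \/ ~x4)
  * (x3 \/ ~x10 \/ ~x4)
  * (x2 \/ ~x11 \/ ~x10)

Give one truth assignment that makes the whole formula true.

x1=T, x2=T, x3=T, x4=T, x5=F, x6=T, x7=T, x8=F, x9=F, x10=T, x11=T

Check each clause:
  1. (~x5 \/ ~x7) — ~x5 is true.
  2. (~x10 \/ x6) — x6 is true.
  3. (~x3 \/ x1) — x1 is true.
  4. (x2 \/ x6) — x2 is true.
  5. (x8 \/ ~x7 \/ x10) — x10 is true.
  6. (x11 \/ ~x8 \/ ~x3) — ~x8 is true.
  7. (~x3 \/ x1 \/ ~x4) — x1 is true.
  8. (~x8 \/ x11 \/ x7) — ~x8 is true.
  9. (x11 \/ x1 \/ ~x3) — x1 is true.
  10. (x1 \/ ~x11 \/ ~x4) — x1 is true.
  11. (x10 \/ x7 \/ x4) — x10 is true.
  12. (~x9 \/ ~x5) — ~x5 is true.
  13. (x2 \/ ~x4) — x2 is true.
  14. (x4 \/ ~x6 \/ ~x9) — x4 is true.
  15. (~x6 \/ ~x9 \/ ~x4) — ~x9 is true.
  16. (~x8 \/ x7 \/ ~x3) — ~x8 is true.
  17. (x4 \/ ~x8) — ~x8 is true.
  18. (x2 \/ ~x8 \/ x4) — ~x8 is true.
  19. (x5 \/ ~x4 \/ x10) — x10 is true.
  20. (~x4 \/ x3) — x3 is true.
  21. (~x4 \/ x3 \/ ~x10) — x3 is true.
  22. (~x10 \/ x2 \/ ~x11) — x2 is true.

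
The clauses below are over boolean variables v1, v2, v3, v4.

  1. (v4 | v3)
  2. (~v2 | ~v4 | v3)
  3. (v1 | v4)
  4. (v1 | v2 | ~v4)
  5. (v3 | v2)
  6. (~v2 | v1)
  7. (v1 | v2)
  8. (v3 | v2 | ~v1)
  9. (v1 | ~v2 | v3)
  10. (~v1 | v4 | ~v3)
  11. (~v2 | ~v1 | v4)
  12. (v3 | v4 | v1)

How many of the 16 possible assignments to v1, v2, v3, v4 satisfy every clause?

The models are:
  v1=T v2=F v3=T v4=T
  v1=T v2=T v3=T v4=T
Count: 2.

2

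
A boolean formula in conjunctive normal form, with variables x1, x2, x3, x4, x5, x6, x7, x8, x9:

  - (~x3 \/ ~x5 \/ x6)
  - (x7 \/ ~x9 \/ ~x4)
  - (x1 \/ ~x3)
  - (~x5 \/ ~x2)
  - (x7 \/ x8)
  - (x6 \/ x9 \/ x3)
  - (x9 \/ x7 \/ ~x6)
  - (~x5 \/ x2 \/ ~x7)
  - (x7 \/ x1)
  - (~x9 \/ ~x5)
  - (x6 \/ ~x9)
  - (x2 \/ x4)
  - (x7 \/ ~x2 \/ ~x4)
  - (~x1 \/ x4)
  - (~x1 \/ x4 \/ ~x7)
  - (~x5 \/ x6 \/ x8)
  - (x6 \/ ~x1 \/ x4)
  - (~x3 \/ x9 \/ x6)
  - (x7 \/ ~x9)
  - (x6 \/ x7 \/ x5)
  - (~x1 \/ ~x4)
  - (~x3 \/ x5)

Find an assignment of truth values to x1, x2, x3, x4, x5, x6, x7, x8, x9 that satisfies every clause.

Set x1 = False and propagate.
  then x3 is forced to False.
  then x7 is forced to True.
Branch on x2: take x2 = True.
  then x5 is forced to False.
For the remaining variables, x4 = True, x6 = True, x8 = False, x9 = False works.

x1 = False, x2 = True, x3 = False, x4 = True, x5 = False, x6 = True, x7 = True, x8 = False, x9 = False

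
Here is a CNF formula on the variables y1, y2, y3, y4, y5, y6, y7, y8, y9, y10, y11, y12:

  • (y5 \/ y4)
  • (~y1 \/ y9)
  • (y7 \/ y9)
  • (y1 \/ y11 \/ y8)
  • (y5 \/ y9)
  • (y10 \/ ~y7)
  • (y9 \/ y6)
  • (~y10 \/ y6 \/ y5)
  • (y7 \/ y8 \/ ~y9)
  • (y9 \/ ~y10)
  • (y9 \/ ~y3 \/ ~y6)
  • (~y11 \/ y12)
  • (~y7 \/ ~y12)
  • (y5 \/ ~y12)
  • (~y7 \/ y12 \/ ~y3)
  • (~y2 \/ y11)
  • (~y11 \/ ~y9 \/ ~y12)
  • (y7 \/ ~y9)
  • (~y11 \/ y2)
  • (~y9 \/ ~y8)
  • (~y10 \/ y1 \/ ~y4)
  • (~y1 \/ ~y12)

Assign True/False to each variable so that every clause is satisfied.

y1 = T, y2 = F, y3 = F, y4 = T, y5 = T, y6 = T, y7 = T, y8 = F, y9 = T, y10 = T, y11 = F, y12 = F

Check each clause:
  1. (y5 \/ y4) — y4 is true.
  2. (y9 \/ ~y1) — y9 is true.
  3. (y9 \/ y7) — y9 is true.
  4. (y8 \/ y1 \/ y11) — y1 is true.
  5. (y9 \/ y5) — y9 is true.
  6. (y10 \/ ~y7) — y10 is true.
  7. (y6 \/ y9) — y9 is true.
  8. (y5 \/ y6 \/ ~y10) — y5 is true.
  9. (~y9 \/ y8 \/ y7) — y7 is true.
  10. (y9 \/ ~y10) — y9 is true.
  11. (~y6 \/ ~y3 \/ y9) — y9 is true.
  12. (y12 \/ ~y11) — ~y11 is true.
  13. (~y7 \/ ~y12) — ~y12 is true.
  14. (y5 \/ ~y12) — ~y12 is true.
  15. (~y7 \/ y12 \/ ~y3) — ~y3 is true.
  16. (~y2 \/ y11) — ~y2 is true.
  17. (~y9 \/ ~y11 \/ ~y12) — ~y12 is true.
  18. (y7 \/ ~y9) — y7 is true.
  19. (~y11 \/ y2) — ~y11 is true.
  20. (~y9 \/ ~y8) — ~y8 is true.
  21. (y1 \/ ~y10 \/ ~y4) — y1 is true.
  22. (~y1 \/ ~y12) — ~y12 is true.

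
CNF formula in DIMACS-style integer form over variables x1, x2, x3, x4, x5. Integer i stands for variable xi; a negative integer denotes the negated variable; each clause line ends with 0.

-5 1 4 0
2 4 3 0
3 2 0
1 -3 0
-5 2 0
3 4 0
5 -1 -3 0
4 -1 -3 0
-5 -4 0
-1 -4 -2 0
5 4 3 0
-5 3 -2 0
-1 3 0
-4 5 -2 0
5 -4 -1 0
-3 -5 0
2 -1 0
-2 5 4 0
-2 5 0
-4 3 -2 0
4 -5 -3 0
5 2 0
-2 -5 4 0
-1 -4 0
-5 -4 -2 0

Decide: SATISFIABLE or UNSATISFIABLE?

UNSATISFIABLE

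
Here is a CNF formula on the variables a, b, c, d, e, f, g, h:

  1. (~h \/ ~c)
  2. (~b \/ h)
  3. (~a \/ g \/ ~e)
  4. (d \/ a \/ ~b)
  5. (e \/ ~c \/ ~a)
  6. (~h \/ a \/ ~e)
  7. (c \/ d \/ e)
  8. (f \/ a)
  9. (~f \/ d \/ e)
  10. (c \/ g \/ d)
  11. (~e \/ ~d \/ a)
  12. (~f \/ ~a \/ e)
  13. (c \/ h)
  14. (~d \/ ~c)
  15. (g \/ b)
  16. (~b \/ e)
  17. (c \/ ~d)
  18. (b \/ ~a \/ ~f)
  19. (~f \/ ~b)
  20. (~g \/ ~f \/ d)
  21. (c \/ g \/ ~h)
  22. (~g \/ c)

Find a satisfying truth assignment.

a = 1, b = 0, c = 1, d = 0, e = 1, f = 0, g = 1, h = 0

Check each clause:
  1. (~h \/ ~c) — ~h is true.
  2. (~b \/ h) — ~b is true.
  3. (~a \/ ~e \/ g) — g is true.
  4. (~b \/ d \/ a) — a is true.
  5. (~a \/ e \/ ~c) — e is true.
  6. (~e \/ ~h \/ a) — ~h is true.
  7. (e \/ c \/ d) — c is true.
  8. (f \/ a) — a is true.
  9. (~f \/ e \/ d) — ~f is true.
  10. (c \/ g \/ d) — c is true.
  11. (~d \/ a \/ ~e) — a is true.
  12. (~a \/ ~f \/ e) — ~f is true.
  13. (h \/ c) — c is true.
  14. (~d \/ ~c) — ~d is true.
  15. (b \/ g) — g is true.
  16. (~b \/ e) — e is true.
  17. (~d \/ c) — c is true.
  18. (b \/ ~a \/ ~f) — ~f is true.
  19. (~b \/ ~f) — ~f is true.
  20. (d \/ ~f \/ ~g) — ~f is true.
  21. (g \/ c \/ ~h) — ~h is true.
  22. (~g \/ c) — c is true.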